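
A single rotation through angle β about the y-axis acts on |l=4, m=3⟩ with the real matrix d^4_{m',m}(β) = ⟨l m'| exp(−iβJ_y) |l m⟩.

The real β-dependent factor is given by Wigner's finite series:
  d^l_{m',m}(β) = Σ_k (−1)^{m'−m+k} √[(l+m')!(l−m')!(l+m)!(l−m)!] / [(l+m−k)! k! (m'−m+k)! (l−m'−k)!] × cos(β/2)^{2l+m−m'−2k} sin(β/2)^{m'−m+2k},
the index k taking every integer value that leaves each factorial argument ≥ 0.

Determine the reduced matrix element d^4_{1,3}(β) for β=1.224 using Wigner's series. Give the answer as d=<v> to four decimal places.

d^4_{1,3}(β=1.224) via Wigner's sum:
Half-angle: c=0.818501, s=0.574506. N=√(120·6·5040·1)=1904.940944
The bounds max(0,m−m')=2 and min(l+m,l−m')=3 give 2 terms
  k=2: (−1)^0·1904.9409/(240)·0.8185^6·0.5745^2 = +0.787722
  k=3: (−1)^1·1904.9409/(144)·0.8185^4·0.5745^4 = -0.646803
d^4_{1,3}(1.224) = +0.787722 -0.646803 = +0.140919

d=0.1409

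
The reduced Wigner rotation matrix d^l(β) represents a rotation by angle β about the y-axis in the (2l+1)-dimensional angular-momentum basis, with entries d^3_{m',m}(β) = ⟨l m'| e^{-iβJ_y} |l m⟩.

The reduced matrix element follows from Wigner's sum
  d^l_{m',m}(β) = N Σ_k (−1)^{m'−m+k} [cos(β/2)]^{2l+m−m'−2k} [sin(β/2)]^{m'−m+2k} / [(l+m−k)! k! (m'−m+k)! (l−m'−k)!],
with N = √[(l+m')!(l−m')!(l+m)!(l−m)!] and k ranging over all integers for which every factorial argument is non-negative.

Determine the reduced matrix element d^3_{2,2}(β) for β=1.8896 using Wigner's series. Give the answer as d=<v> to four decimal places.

d=-0.3465

d^3_{2,2}(β=1.8896) via Wigner's sum:
Half-angle: c=0.585905, s=0.810380. N=√(120·1·120·1)=120.000000
Admissible k: 0..1 (factorial args all ≥0)
  k=0: (−1)^0·120.0000/(120)·0.5859^6·0.8104^0 = +0.040454
  k=1: (−1)^1·120.0000/(24)·0.5859^4·0.8104^2 = -0.386951
d^3_{2,2}(1.8896) = +0.040454 -0.386951 = -0.346497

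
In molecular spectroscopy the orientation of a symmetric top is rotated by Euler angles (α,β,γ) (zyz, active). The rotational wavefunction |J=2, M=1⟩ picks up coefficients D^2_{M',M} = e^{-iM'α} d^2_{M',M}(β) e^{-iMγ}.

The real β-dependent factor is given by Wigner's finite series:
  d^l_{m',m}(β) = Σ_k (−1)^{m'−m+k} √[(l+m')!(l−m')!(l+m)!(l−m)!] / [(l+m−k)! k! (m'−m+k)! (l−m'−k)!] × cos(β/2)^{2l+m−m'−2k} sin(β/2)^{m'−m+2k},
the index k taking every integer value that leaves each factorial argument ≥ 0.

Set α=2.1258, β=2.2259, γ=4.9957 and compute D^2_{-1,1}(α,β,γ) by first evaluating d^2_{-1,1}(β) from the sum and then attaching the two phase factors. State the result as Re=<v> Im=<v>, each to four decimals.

Re=0.1693 Im=0.0472

Split into d^2_{-1,1}(β=2.2259) × two z-phases.
c=cos(2.2259/2)=0.442017, s=sin(2.2259/2)=0.897007; N=√[1·6·6·1]=6.000000
The bounds max(0,m−m')=2 and min(l+m,l−m')=3 give 2 terms
  k=2: (−1)^0·6.0000/(2)·0.4420^2·0.8970^2 = +0.471619
  k=3: (−1)^1·6.0000/(6)·0.4420^0·0.8970^4 = -0.647415
d^2_{-1,1}(2.2259) = +0.471619 -0.647415 = -0.175796
Phases: e^{-i·(-1)·2.1258}=-0.526946+0.849899i, e^{-i·(1)·4.9957}=+0.279536+0.960135i ⇒ D=+0.169347+0.047177i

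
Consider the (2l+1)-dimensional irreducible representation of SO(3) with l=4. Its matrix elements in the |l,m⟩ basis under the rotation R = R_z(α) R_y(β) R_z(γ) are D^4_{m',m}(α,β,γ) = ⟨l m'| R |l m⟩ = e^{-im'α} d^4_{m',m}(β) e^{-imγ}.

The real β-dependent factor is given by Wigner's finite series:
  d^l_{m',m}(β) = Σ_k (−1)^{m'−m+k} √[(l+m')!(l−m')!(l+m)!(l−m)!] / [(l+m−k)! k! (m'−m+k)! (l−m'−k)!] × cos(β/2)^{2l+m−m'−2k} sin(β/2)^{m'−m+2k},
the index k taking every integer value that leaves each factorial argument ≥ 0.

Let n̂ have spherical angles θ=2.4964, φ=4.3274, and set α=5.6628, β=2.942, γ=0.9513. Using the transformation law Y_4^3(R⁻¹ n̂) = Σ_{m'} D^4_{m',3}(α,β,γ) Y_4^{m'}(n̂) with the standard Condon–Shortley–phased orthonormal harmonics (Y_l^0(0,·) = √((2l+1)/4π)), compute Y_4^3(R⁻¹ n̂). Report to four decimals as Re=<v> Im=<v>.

Re=-0.0783 Im=0.1877

Need the full column D^4_{m',3} for m'=−4..4 at α=5.6628, β=2.942, γ=0.9513.
cos(β/2)=0.099631, sin(β/2)=0.995024
d^4_{-4,3}: single k=7 term ⇒ +0.272129;  D = +0.158792+0.220996i
d^4_{-3,3}: k∈[6..7] ⇒ +0.067435 -0.960882 = -0.893447;  D = -0.002383-0.893444i
d^4_{-2,3}: k∈[5..6] ⇒ +0.010828 -0.359993 = -0.349165;  D = +0.202228-0.284640i
d^4_{-1,3}: k∈[4..5] ⇒ +0.001278 -0.076464 = -0.075187;  D = +0.071064-0.024555i
d^4_{0,3}: k∈[3..4] ⇒ +0.000114 -0.011413 = -0.011299;  D = +0.010835+0.003206i
d^4_{1,3}: k∈[2..3] ⇒ +0.000008 -0.001278 = -0.001270;  D = +0.000781+0.001001i
d^4_{2,3}: k∈[1..2] ⇒ +0.000000 -0.000109 = -0.000108;  D = +0.000005+0.000108i
d^4_{3,3}: k∈[0..1] ⇒ +0.000000 -0.000007 = -0.000007;  D = -0.000004+0.000006i
d^4_{4,3}: single k=0 term ⇒ -0.000000;  D = -0.000000+0.000000i
Y_4^{m'}(θ=2.4964,φ=4.3274) and Σ D·Y over m':
  (+0.1588+0.2210i)·(+0.0018+0.0578i)  (-0.0024-0.8934i)·(-0.1989+0.0879i)  (+0.2022-0.2846i)·(-0.3012-0.2921i)  (+0.0711-0.0246i)·(+0.1254-0.3094i)  (+0.0108+0.0032i)·(-0.1997+0.0000i)  (+0.0008+0.0010i)·(-0.1254-0.3094i)  (+0.0000+0.0001i)·(-0.3012+0.2921i)  (-0.0000+0.0000i)·(+0.1989+0.0879i)  (-0.0000+0.0000i)·(+0.0018-0.0578i)
Y_4^3(R⁻¹ n̂) = -0.078274+0.187690i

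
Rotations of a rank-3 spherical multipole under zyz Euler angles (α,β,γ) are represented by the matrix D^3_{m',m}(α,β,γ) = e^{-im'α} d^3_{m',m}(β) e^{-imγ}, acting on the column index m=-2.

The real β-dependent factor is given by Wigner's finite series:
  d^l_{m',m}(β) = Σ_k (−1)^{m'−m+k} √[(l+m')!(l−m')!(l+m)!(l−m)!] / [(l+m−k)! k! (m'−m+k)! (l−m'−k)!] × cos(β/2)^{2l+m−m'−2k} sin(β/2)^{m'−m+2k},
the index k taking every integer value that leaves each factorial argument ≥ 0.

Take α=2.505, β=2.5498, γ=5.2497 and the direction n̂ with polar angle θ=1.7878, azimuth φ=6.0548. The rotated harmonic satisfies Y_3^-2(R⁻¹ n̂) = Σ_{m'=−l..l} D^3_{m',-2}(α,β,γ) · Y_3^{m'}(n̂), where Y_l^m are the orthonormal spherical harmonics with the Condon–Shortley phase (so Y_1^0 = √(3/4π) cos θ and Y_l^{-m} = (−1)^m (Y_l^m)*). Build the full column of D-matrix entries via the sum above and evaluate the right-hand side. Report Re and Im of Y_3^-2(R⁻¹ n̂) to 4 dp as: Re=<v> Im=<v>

Need the full column D^3_{m',-2} for m'=−3..3 at α=2.505, β=2.5498, γ=5.2497.
cos(β/2)=0.291597, sin(β/2)=0.956541
d^3_{-3,-2}: single k=1 term ⇒ +0.004940;  D = +0.003315-0.003662i
d^3_{-2,-2}: k∈[0..1] ⇒ +0.000615 -0.033076 = -0.032461;  D = +0.031823-0.006403i
d^3_{-1,-2}: k∈[0..1] ⇒ -0.006377 +0.137243 = +0.130866;  D = +0.118511+0.055508i
d^3_{0,-2}: k∈[0..1] ⇒ +0.036233 -0.389890 = -0.353657;  D = +0.168364+0.311010i
d^3_{1,-2}: k∈[0..1] ⇒ -0.137243 +0.738417 = +0.601174;  D = -0.084139+0.595257i
d^3_{2,-2}: k∈[0..1] ⇒ +0.355919 -0.765988 = -0.410069;  D = -0.287520+0.292384i
d^3_{3,-2}: single k=0 term ⇒ -0.571976;  D = +0.564924-0.089541i
Y_3^{m'}(θ=1.7878,φ=6.0548) and Σ D·Y over m':
  (+0.0033-0.0037i)·(+0.3009+0.2459i)  (+0.0318-0.0064i)·(-0.1883-0.0925i)  (+0.1185+0.0555i)·(-0.2362-0.0549i)  (+0.1684+0.3110i)·(+0.2224+0.0000i)  (-0.0841+0.5953i)·(+0.2362-0.0549i)  (-0.2875+0.2924i)·(-0.1883+0.0925i)  (+0.5649-0.0895i)·(-0.3009+0.2459i)
Y_3^-2(R⁻¹ n̂) = -0.100238+0.276891i

Re=-0.1002 Im=0.2769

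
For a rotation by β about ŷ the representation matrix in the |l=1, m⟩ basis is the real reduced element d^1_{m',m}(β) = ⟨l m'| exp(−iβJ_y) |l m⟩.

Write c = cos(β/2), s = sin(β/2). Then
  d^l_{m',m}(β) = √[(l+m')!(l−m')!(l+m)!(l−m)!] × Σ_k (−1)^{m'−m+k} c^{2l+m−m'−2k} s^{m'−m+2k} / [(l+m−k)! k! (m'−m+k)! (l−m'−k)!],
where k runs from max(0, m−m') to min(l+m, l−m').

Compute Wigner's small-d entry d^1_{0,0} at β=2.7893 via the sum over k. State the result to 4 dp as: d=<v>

d=-0.9386

d^1_{0,0}(β=2.7893) via Wigner's sum:
With c≡cos(β/2)=0.175237 and s≡sin(β/2)=0.984526, N=[1·1·1·1]^{1/2}=1.000000
k: max(0,(0)−(0))=0 … min(1+(0),1−(0))=1
  k=0: (−1)^0·1.0000/(1)·0.1752^2·0.9845^0 = +0.030708
  k=1: (−1)^1·1.0000/(1)·0.1752^0·0.9845^2 = -0.969292
d^1_{0,0}(2.7893) = +0.030708 -0.969292 = -0.938584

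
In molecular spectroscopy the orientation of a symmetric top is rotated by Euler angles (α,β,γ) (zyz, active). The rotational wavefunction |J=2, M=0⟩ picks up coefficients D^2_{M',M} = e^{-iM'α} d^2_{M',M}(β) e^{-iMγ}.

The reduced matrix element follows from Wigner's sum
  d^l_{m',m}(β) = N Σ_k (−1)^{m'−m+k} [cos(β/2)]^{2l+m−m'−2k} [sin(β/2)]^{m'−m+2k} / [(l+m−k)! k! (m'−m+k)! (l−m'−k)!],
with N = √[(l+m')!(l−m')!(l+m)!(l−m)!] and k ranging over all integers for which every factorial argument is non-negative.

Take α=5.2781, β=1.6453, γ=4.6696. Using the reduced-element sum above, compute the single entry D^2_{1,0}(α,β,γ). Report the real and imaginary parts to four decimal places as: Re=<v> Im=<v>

First d^2_{1,0}(β=1.6453), then the phase factors e^{-i(1)α} and e^{-i(0)γ}:
Half-angle: c=0.680281, s=0.732951. N=√(6·1·2·2)=4.898979
k∈{0,1} keeps every argument non-negative
  k=0: (−1)^1·4.8990/(2)·0.6803^3·0.7330^1 = -0.565218
  k=1: (−1)^2·4.8990/(2)·0.6803^1·0.7330^3 = +0.656129
d^2_{1,0}(1.6453) = -0.565218 +0.656129 = +0.090911
D = (+0.536016+0.844208i)·(+0.090911)·(+1.000000+0.000000i) = +0.048730+0.076748i

Re=0.0487 Im=0.0767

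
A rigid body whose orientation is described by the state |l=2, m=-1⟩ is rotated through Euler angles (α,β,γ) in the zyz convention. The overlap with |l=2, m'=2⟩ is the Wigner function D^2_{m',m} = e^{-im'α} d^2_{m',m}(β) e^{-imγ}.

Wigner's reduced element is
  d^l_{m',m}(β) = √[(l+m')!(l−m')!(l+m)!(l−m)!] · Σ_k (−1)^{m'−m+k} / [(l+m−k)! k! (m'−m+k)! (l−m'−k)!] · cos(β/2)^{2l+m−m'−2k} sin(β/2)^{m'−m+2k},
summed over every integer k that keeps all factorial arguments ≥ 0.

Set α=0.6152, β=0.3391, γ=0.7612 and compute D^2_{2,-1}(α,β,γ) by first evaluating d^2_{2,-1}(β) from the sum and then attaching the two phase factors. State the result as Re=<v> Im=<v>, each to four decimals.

Re=-0.0084 Im=0.0043

D^2_{2,-1}(0.6152,0.3391,0.7612) = e^{-i·2·0.6152}·d^2_{2,-1}(0.3391)·e^{-i·-1·0.7612}. Compute d first:
With c≡cos(β/2)=0.985661 and s≡sin(β/2)=0.168739, N=[24·1·1·6]^{1/2}=12.000000
The bounds max(0,m−m')=0 and min(l+m,l−m')=0 give 1 term
  k=0: (−1)^3·12.0000/(6)·0.9857^1·0.1687^3 = -0.009471
d^2_{2,-1}(0.3391) = -0.009471
D = (+0.333861-0.942622i)·(-0.009471)·(+0.724009+0.689791i) = -0.008448+0.004283i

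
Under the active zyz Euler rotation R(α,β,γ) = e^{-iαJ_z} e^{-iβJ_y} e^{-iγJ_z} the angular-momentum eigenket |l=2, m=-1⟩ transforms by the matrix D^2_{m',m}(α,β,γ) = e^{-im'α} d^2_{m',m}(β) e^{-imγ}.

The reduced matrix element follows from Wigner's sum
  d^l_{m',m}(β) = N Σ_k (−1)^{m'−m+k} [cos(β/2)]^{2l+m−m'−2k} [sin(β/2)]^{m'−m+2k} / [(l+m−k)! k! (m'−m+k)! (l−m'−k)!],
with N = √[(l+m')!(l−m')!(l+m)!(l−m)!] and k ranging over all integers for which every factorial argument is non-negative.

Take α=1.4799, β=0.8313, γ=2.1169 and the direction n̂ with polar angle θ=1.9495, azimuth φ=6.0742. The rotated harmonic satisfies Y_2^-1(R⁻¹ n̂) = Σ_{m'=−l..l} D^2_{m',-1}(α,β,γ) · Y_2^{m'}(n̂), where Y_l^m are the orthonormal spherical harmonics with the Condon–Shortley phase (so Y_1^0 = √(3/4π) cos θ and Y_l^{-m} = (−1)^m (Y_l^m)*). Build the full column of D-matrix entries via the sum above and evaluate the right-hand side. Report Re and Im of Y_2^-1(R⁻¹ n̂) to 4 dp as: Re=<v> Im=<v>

Re=0.2274 Im=0.0787

Need the full column D^2_{m',-1} for m'=−2..2 at α=1.4799, β=0.8313, γ=2.1169.
cos(β/2)=0.914854, sin(β/2)=0.403785
d^2_{-2,-1}: single k=1 term ⇒ +0.618351;  D = +0.220322-0.577769i
d^2_{-1,-1}: k∈[0..1] ⇒ +0.700499 -0.409378 = +0.291121;  D = -0.261476-0.127991i
d^2_{0,-1}: k∈[0..1] ⇒ -0.757323 +0.147529 = -0.609794;  D = +0.316703-0.521102i
d^2_{1,-1}: k∈[0..1] ⇒ +0.409378 -0.026583 = +0.382795;  D = +0.307723+0.227681i
d^2_{2,-1}: single k=0 term ⇒ -0.120457;  D = -0.080140+0.089930i
Y_2^{m'}(θ=1.9495,φ=6.0742) and Σ D·Y over m':
  (+0.2203-0.5778i)·(+0.3048+0.1354i)  (-0.2615-0.1280i)·(-0.2596-0.0551i)  (+0.3167-0.5211i)·(-0.1861+0.0000i)  (+0.3077+0.2277i)·(+0.2596-0.0551i)  (-0.0801+0.0899i)·(+0.3048-0.1354i)
Y_2^-1(R⁻¹ n̂) = +0.227436+0.078739i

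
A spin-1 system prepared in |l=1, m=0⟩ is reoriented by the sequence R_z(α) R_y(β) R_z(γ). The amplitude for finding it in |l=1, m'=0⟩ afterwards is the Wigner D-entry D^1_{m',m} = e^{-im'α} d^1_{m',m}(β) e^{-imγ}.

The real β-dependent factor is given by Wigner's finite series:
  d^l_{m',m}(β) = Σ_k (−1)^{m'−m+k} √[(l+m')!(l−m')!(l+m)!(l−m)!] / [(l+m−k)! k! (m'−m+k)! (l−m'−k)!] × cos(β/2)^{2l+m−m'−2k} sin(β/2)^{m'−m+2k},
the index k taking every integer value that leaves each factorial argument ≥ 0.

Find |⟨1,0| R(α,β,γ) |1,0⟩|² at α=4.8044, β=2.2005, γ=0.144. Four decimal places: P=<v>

P=0.3468

First d^1_{0,0}(β=2.2005), then the phase factors e^{-i(0)α} and e^{-i(0)γ}:
With c≡cos(β/2)=0.453373 and s≡sin(β/2)=0.891321, N=[1·1·1·1]^{1/2}=1.000000
The bounds max(0,m−m')=0 and min(l+m,l−m')=1 give 2 terms
  k=0: (−1)^0·1.0000/(1)·0.4534^2·0.8913^0 = +0.205547
  k=1: (−1)^1·1.0000/(1)·0.4534^0·0.8913^2 = -0.794453
d^1_{0,0}(2.2005) = +0.205547 -0.794453 = -0.588905
|D^1_{0,0}|² = |d^1_{0,0}(β)|² = (-0.588905)² = 0.346809 (the z-rotation phases have unit modulus)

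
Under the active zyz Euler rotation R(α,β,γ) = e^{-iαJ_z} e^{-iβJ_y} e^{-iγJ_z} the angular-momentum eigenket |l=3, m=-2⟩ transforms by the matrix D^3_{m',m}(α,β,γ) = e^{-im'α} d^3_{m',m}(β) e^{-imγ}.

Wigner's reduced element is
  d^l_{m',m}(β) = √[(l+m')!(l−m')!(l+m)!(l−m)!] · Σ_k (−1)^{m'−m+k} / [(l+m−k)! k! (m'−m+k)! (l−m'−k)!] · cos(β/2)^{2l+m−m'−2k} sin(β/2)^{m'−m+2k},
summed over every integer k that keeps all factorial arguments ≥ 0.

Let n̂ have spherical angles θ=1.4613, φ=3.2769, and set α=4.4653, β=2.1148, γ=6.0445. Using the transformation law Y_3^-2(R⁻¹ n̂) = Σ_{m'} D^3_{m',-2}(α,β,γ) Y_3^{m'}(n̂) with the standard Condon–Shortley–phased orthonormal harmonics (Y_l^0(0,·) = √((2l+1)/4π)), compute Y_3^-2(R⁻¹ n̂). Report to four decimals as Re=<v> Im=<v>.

Need the full column D^3_{m',-2} for m'=−3..3 at α=4.4653, β=2.1148, γ=6.0445.
cos(β/2)=0.491139, sin(β/2)=0.871081
d^3_{-3,-2}: single k=1 term ⇒ +0.060975;  D = +0.057233+0.021032i
d^3_{-2,-2}: k∈[0..1] ⇒ +0.014035 -0.220751 = -0.206716;  D = +0.116592-0.170698i
d^3_{-1,-2}: k∈[0..1] ⇒ -0.078719 +0.495243 = +0.416524;  D = -0.276043-0.311917i
d^3_{0,-2}: k∈[0..1] ⇒ +0.241821 -0.760683 = -0.518862;  D = -0.460856+0.238389i
d^3_{1,-2}: k∈[0..1] ⇒ -0.495243 +0.778929 = +0.283686;  D = +0.064752+0.276197i
d^3_{2,-2}: k∈[0..1] ⇒ +0.694405 -0.436870 = +0.257535;  D = -0.257499-0.004328i
d^3_{3,-2}: single k=0 term ⇒ -0.603356;  D = -0.157382+0.582468i
Y_3^{m'}(θ=1.4613,φ=3.2769) and Σ D·Y over m':
  (+0.0572+0.0210i)·(-0.3765+0.1618i)  (+0.1166-0.1707i)·(+0.1063-0.0295i)  (-0.2760-0.3119i)·(+0.2993-0.0407i)  (-0.4609+0.2384i)·(-0.1199+0.0000i)  (+0.0648+0.2762i)·(-0.2993-0.0407i)  (-0.2575-0.0043i)·(+0.1063+0.0295i)  (-0.1574+0.5825i)·(+0.3765+0.1618i)
Y_3^-2(R⁻¹ n̂) = -0.246535-0.030483i

Re=-0.2465 Im=-0.0305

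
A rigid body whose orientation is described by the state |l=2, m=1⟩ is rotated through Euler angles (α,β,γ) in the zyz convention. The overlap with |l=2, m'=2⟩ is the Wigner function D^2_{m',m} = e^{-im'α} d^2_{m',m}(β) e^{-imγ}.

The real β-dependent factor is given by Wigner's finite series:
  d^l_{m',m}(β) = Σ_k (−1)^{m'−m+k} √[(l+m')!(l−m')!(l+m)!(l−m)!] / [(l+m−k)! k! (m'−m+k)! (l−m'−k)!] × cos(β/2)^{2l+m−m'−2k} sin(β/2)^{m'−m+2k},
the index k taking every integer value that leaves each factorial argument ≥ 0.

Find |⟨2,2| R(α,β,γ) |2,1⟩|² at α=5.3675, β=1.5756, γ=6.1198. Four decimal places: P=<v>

P=0.2476

D^2_{2,1}(5.3675,1.5756,6.1198) = e^{-i·2·5.3675}·d^2_{2,1}(1.5756)·e^{-i·1·6.1198}. Compute d first:
Half-angle: c=0.705406, s=0.708803. N=√(24·1·6·1)=12.000000
k∈{0} keeps every argument non-negative
  k=0: (−1)^1·12.0000/(6)·0.7054^3·0.7088^1 = -0.497592
d^2_{2,1}(1.5756) = -0.497592
|D^2_{2,1}|² = |d^2_{2,1}(β)|² = (-0.497592)² = 0.247598 (the z-rotation phases have unit modulus)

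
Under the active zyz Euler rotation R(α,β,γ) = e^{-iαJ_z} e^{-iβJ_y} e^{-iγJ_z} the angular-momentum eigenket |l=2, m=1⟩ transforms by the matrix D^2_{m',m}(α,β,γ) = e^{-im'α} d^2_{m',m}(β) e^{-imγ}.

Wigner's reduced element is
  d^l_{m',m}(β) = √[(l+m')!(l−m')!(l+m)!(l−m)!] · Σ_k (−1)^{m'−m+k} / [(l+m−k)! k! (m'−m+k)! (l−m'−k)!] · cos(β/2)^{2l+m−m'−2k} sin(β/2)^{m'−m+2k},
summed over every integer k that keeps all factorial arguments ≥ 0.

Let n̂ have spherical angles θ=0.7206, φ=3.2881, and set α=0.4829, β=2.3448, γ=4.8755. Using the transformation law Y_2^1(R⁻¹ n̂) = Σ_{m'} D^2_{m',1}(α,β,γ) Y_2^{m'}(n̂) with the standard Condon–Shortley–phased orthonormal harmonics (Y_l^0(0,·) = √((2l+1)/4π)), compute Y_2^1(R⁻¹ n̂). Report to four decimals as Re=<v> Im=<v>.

Need the full column D^2_{m',1} for m'=−2..2 at α=0.4829, β=2.3448, γ=4.8755.
cos(β/2)=0.387941, sin(β/2)=0.921684
d^2_{-2,1}: single k=3 term ⇒ +0.607494;  D = -0.436926+0.422072i
d^2_{-1,1}: k∈[2..3] ⇒ +0.383545 -0.721654 = -0.338108;  D = +0.106290-0.320967i
d^2_{0,1}: k∈[1..2] ⇒ +0.131812 -0.744025 = -0.612213;  D = -0.099417-0.604087i
d^2_{1,1}: k∈[0..1] ⇒ +0.022650 -0.383545 = -0.360895;  D = -0.217261-0.288172i
d^2_{2,1}: single k=0 term ⇒ -0.107624;  D = -0.097286-0.046025i
Y_2^{m'}(θ=0.7206,φ=3.2881) and Σ D·Y over m':
  (-0.4369+0.4221i)·(+0.1610-0.0486i)  (+0.1063-0.3210i)·(-0.3789+0.0559i)  (-0.0994-0.6041i)·(+0.2188+0.0000i)  (-0.2173-0.2882i)·(+0.3789+0.0559i)  (-0.0973-0.0460i)·(+0.1610+0.0486i)
Y_2^1(R⁻¹ n̂) = -0.173573-0.048928i

Re=-0.1736 Im=-0.0489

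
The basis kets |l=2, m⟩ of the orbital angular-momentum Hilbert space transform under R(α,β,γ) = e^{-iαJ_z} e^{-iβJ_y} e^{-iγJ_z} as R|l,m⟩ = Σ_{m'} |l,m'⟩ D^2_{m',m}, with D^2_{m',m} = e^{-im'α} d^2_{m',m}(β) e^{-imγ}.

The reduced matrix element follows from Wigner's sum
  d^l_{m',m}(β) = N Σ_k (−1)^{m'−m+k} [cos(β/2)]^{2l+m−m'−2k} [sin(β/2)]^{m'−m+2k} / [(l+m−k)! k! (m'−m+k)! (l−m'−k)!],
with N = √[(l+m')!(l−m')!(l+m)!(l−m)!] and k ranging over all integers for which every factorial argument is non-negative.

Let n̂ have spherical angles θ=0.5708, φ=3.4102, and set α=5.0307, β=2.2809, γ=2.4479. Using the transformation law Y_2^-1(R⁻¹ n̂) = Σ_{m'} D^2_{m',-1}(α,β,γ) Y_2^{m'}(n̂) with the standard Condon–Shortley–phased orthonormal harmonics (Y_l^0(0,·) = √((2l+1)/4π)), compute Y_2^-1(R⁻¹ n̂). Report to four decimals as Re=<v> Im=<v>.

Need the full column D^2_{m',-1} for m'=−2..2 at α=5.0307, β=2.2809, γ=2.4479.
cos(β/2)=0.417186, sin(β/2)=0.908821
d^2_{-2,-1}: single k=1 term ⇒ +0.131976;  D = +0.131762-0.007528i
d^2_{-1,-1}: k∈[0..1] ⇒ +0.030291 -0.431258 = -0.400966;  D = -0.147005-0.373046i
d^2_{0,-1}: k∈[0..1] ⇒ -0.161637 +0.767080 = +0.605442;  D = -0.465519+0.387108i
d^2_{1,-1}: k∈[0..1] ⇒ +0.431258 -0.682204 = -0.250946;  D = +0.212776+0.133042i
d^2_{2,-1}: single k=0 term ⇒ -0.626318;  D = -0.149170+0.608295i
Y_2^{m'}(θ=0.5708,φ=3.4102) and Σ D·Y over m':
  (+0.1318-0.0075i)·(+0.0969-0.0577i)  (-0.1470-0.3730i)·(-0.3386+0.0932i)  (-0.4655+0.3871i)·(+0.3546+0.0000i)  (+0.2128+0.1330i)·(+0.3386+0.0932i)  (-0.1492+0.6083i)·(+0.0969+0.0577i)
Y_2^-1(R⁻¹ n̂) = -0.058071+0.356761i

Re=-0.0581 Im=0.3568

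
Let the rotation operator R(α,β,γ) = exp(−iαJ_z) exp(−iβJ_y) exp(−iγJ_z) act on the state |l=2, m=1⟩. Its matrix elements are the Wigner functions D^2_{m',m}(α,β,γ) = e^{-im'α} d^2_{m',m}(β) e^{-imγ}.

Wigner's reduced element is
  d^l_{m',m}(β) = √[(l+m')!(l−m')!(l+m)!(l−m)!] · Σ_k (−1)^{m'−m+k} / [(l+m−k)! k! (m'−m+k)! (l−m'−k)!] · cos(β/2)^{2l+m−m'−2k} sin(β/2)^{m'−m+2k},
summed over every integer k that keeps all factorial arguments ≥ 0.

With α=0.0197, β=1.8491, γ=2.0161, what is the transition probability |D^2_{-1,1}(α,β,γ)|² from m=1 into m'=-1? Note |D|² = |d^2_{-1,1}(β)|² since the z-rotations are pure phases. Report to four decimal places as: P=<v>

P=0.0825

Split into d^2_{-1,1}(β=1.8491) × two z-phases.
With c≡cos(β/2)=0.602194 and s≡sin(β/2)=0.798350, N=[1·6·6·1]^{1/2}=6.000000
The bounds max(0,m−m')=2 and min(l+m,l−m')=3 give 2 terms
  k=2: (−1)^0·6.0000/(2)·0.6022^2·0.7983^2 = +0.693395
  k=3: (−1)^1·6.0000/(6)·0.6022^0·0.7983^4 = -0.406231
d^2_{-1,1}(1.8491) = +0.693395 -0.406231 = +0.287164
|D^2_{-1,1}|² = |d^2_{-1,1}(β)|² = (+0.287164)² = 0.082463 (the z-rotation phases have unit modulus)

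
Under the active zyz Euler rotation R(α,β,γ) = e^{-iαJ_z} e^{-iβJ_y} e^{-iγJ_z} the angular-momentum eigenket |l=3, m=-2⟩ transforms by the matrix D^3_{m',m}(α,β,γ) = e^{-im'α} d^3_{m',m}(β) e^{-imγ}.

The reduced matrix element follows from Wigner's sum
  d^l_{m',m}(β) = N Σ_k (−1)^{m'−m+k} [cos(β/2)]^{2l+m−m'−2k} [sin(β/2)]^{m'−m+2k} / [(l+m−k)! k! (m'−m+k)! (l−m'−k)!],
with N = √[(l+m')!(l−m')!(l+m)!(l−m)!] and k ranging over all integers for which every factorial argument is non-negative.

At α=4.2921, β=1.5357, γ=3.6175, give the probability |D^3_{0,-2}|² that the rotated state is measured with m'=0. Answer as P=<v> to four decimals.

P=0.0023

First d^3_{0,-2}(β=1.5357), then the phase factors e^{-i(0)α} and e^{-i(-2)γ}:
c=cos(1.5357/2)=0.719406, s=sin(1.5357/2)=0.694590; N=√[6·6·1·120]=65.726707
k: max(0,(-2)−(0))=0 … min(3+(-2),3−(0))=1
  k=0: (−1)^2·65.7267/(12)·0.7194^4·0.6946^2 = +0.707805
  k=1: (−1)^3·65.7267/(12)·0.7194^2·0.6946^4 = -0.659816
d^3_{0,-2}(1.5357) = +0.707805 -0.659816 = +0.047989
|D^3_{0,-2}|² = |d^3_{0,-2}(β)|² = (+0.047989)² = 0.002303 (the z-rotation phases have unit modulus)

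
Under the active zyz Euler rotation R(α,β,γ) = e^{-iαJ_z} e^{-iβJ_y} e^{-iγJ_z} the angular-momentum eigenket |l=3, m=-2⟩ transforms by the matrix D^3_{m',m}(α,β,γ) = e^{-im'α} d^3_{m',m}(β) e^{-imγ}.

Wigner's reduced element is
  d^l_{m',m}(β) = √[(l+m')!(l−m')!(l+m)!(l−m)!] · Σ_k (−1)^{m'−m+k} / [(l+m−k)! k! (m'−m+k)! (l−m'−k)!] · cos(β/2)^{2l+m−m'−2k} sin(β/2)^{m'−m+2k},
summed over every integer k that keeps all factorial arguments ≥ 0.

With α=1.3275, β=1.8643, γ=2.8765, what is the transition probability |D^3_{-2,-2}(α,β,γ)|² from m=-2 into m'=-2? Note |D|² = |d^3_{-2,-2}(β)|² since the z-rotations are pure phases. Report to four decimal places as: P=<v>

P=0.1311

Split into d^3_{-2,-2}(β=1.8643) × two z-phases.
With c≡cos(β/2)=0.596109 and s≡sin(β/2)=0.802903, N=[1·120·1·120]^{1/2}=120.000000
k∈{0,1} keeps every argument non-negative
  k=0: (−1)^0·120.0000/(120)·0.5961^6·0.8029^0 = +0.044870
  k=1: (−1)^1·120.0000/(24)·0.5961^4·0.8029^2 = -0.407005
d^3_{-2,-2}(1.8643) = +0.044870 -0.407005 = -0.362135
|D^3_{-2,-2}|² = |d^3_{-2,-2}(β)|² = (-0.362135)² = 0.131142 (the z-rotation phases have unit modulus)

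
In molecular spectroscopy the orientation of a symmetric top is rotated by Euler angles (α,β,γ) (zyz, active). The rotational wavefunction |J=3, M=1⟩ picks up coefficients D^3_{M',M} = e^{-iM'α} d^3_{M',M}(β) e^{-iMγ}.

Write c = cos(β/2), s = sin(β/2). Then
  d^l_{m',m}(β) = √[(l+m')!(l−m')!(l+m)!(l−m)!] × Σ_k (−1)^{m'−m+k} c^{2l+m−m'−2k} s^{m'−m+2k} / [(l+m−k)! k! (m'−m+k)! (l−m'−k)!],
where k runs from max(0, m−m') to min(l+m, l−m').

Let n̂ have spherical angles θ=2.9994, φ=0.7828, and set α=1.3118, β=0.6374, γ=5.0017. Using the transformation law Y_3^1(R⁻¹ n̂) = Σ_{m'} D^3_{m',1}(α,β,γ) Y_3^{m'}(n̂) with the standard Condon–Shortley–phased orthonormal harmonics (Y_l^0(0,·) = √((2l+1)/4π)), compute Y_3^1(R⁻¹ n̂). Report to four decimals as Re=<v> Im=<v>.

Re=-0.1379 Im=-0.3325

Need the full column D^3_{m',1} for m'=−3..3 at α=1.3118, β=0.6374, γ=5.0017.
cos(β/2)=0.949644, sin(β/2)=0.313332
d^3_{-3,1}: single k=4 term ⇒ +0.033666;  D = +0.016273-0.029472i
d^3_{-2,1}: k∈[3..4] ⇒ +0.166620 -0.009070 = +0.157551;  D = -0.113818-0.108938i
d^3_{-1,1}: k∈[2..4] ⇒ +0.479076 -0.069540 +0.000946 = +0.410482;  D = -0.350309+0.213961i
d^3_{0,1}: k∈[1..3] ⇒ +0.838299 -0.273785 +0.009935 = +0.574449;  D = +0.163886+0.550576i
d^3_{1,1}: k∈[0..2] ⇒ +0.733439 -0.638767 +0.052155 = +0.146826;  D = +0.146758-0.004450i
d^3_{2,1}: k∈[0..1] ⇒ -0.765259 +0.166620 = -0.598639;  D = -0.135708+0.583054i
d^3_{3,1}: single k=0 term ⇒ +0.309242;  D = -0.273192-0.144903i
Y_3^{m'}(θ=2.9994,φ=0.7828) and Σ D·Y over m':
  (+0.0163-0.0295i)·(-0.0008-0.0008i)  (-0.1138-0.1089i)·(-0.0001+0.0203i)  (-0.3503+0.2140i)·(+0.1266-0.1260i)  (+0.1639+0.5506i)·(-0.7017+0.0000i)  (+0.1468-0.0045i)·(-0.1266-0.1260i)  (-0.1357+0.5831i)·(-0.0001-0.0203i)  (-0.2732-0.1449i)·(+0.0008-0.0008i)
Y_3^1(R⁻¹ n̂) = -0.137853-0.332544i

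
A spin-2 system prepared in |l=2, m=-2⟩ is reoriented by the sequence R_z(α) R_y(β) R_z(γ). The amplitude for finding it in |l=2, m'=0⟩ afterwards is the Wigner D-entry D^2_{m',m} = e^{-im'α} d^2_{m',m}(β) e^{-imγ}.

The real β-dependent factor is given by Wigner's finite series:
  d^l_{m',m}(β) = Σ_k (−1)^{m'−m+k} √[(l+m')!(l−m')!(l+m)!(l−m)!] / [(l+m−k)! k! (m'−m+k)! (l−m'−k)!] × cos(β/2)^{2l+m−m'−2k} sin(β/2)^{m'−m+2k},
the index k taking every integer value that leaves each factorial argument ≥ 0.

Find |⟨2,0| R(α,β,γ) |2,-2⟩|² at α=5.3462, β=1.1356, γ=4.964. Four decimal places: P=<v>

P=0.2535

First d^2_{0,-2}(β=1.1356), then the phase factors e^{-i(0)α} and e^{-i(-2)γ}:
With c≡cos(β/2)=0.843086 and s≡sin(β/2)=0.537779, N=[2·2·1·24]^{1/2}=9.797959
k: max(0,(-2)−(0))=0 … min(2+(-2),2−(0))=0
  k=0: (−1)^2·9.7980/(4)·0.8431^2·0.5378^2 = +0.503531
d^2_{0,-2}(1.1356) = +0.503531
|D^2_{0,-2}|² = |d^2_{0,-2}(β)|² = (+0.503531)² = 0.253544 (the z-rotation phases have unit modulus)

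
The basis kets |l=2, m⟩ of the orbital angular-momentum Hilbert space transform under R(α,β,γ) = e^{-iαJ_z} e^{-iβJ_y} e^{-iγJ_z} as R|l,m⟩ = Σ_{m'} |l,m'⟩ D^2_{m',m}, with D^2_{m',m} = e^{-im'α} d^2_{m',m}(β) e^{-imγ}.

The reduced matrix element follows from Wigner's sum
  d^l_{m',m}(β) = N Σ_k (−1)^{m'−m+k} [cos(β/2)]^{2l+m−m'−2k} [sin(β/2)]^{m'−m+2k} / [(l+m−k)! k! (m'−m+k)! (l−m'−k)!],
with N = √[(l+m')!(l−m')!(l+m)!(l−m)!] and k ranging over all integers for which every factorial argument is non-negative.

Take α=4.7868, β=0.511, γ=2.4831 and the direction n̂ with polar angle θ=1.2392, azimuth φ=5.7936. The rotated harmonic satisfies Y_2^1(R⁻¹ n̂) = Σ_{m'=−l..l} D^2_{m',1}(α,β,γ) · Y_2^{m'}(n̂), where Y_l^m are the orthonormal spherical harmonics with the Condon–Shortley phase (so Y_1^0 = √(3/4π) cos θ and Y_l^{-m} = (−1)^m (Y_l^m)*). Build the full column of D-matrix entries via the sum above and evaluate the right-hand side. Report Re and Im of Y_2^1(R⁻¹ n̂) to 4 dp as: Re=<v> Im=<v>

Re=-0.1092 Im=0.3301

Need the full column D^2_{m',1} for m'=−2..2 at α=4.7868, β=0.511, γ=2.4831.
cos(β/2)=0.967537, sin(β/2)=0.252729
d^2_{-2,1}: single k=3 term ⇒ +0.031237;  D = +0.021598+0.022566i
d^2_{-1,1}: k∈[2..3] ⇒ +0.179377 -0.004080 = +0.175298;  D = -0.117279+0.130287i
d^2_{0,1}: k∈[1..2] ⇒ +0.560704 -0.038257 = +0.522447;  D = -0.413212-0.319699i
d^2_{1,1}: k∈[0..1] ⇒ +0.876336 -0.179377 = +0.696958;  D = +0.384326-0.581416i
d^2_{2,1}: single k=0 term ⇒ -0.457813;  D = -0.399627-0.223362i
Y_2^{m'}(θ=1.2392,φ=5.7936) and Σ D·Y over m':
  (+0.0216+0.0226i)·(+0.1926+0.2866i)  (-0.1173+0.1303i)·(+0.2099+0.1118i)  (-0.4132-0.3197i)·(-0.2151+0.0000i)  (+0.3843-0.5814i)·(-0.2099+0.1118i)  (-0.3996-0.2234i)·(+0.1926-0.2866i)
Y_2^1(R⁻¹ n̂) = -0.109236+0.330067i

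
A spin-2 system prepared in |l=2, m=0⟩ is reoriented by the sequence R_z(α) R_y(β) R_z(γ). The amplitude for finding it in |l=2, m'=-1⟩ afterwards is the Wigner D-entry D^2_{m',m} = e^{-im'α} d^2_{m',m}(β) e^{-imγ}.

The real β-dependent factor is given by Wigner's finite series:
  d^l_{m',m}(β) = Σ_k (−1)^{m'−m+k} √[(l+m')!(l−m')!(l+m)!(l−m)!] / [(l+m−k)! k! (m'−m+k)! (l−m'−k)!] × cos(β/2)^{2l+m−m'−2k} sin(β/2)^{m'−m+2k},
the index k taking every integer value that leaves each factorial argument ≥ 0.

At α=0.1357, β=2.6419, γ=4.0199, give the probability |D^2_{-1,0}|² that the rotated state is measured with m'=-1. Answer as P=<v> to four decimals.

P=0.2653

Split into d^2_{-1,0}(β=2.6419) × two z-phases.
Half-angle: c=0.247255, s=0.968950. N=√(1·6·2·2)=4.898979
k∈{1,2} keeps every argument non-negative
  k=1: (−1)^0·4.8990/(2)·0.2473^3·0.9690^1 = +0.035877
  k=2: (−1)^1·4.8990/(2)·0.2473^1·0.9690^3 = -0.550967
d^2_{-1,0}(2.6419) = +0.035877 -0.550967 = -0.515090
|D^2_{-1,0}|² = |d^2_{-1,0}(β)|² = (-0.515090)² = 0.265318 (the z-rotation phases have unit modulus)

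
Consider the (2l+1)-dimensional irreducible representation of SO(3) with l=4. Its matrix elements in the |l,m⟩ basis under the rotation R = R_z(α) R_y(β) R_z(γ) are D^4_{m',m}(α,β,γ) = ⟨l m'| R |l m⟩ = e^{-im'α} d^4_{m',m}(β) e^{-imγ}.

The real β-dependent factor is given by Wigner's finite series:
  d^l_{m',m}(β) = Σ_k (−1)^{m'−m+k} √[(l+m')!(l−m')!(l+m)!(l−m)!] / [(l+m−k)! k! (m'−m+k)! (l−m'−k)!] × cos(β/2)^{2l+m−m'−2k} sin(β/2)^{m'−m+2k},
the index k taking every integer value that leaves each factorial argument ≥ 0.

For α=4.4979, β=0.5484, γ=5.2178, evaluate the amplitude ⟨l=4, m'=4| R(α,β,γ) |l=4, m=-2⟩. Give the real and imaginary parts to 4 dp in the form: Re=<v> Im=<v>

D^4_{4,-2}(4.4979,0.5484,5.2178) = e^{-i·4·4.4979}·d^4_{4,-2}(0.5484)·e^{-i·-2·5.2178}. Compute d first:
c=cos(0.5484/2)=0.962642, s=sin(0.5484/2)=0.270777; N=√[40320·1·2·720]=7619.763776
Admissible k: 0..0 (factorial args all ≥0)
  k=0: (−1)^6·7619.7638/(1440)·0.9626^2·0.2708^6 = +0.001933
d^4_{4,-2}(0.5484) = +0.001933
D = (+0.653985+0.756507i)·(+0.001933)·(-0.531164-0.847269i) = +0.000567-0.001848i

Re=0.0006 Im=-0.0018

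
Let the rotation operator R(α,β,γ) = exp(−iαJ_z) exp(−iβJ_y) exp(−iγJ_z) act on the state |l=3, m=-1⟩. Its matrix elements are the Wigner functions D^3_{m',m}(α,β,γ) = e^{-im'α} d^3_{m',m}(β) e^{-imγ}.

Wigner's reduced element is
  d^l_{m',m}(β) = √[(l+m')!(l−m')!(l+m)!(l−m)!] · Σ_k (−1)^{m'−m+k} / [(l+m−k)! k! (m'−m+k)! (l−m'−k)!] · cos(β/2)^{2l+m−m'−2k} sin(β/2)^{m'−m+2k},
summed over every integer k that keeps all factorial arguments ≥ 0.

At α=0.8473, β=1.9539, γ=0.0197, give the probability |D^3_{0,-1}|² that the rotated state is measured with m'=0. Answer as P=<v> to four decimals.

Split into d^3_{0,-1}(β=1.9539) × two z-phases.
With c≡cos(β/2)=0.559553 and s≡sin(β/2)=0.828795, N=[6·6·2·24]^{1/2}=41.569219
Admissible k: 0..2 (factorial args all ≥0)
  k=0: (−1)^1·41.5692/(12)·0.5596^5·0.8288^1 = -0.157487
  k=1: (−1)^2·41.5692/(4)·0.5596^3·0.8288^3 = +1.036516
  k=2: (−1)^3·41.5692/(12)·0.5596^1·0.8288^5 = -0.757995
d^3_{0,-1}(1.9539) = -0.157487 +1.036516 -0.757995 = +0.121035
|D^3_{0,-1}|² = |d^3_{0,-1}(β)|² = (+0.121035)² = 0.014649 (the z-rotation phases have unit modulus)

P=0.0146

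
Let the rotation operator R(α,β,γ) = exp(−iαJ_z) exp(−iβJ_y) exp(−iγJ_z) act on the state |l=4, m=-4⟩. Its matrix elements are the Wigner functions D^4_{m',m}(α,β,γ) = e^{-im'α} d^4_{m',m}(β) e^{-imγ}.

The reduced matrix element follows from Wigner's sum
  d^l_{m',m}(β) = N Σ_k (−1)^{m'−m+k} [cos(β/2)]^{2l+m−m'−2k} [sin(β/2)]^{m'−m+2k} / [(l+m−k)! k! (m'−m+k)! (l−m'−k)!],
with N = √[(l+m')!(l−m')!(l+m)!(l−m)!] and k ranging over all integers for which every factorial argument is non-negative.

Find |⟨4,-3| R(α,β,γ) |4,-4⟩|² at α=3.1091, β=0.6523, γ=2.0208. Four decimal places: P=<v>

P=0.3848

Split into d^4_{-3,-4}(β=0.6523) × two z-phases.
c=cos(0.6523/2)=0.947283, s=sin(0.6523/2)=0.320398; N=√[1·5040·1·40320]=14255.272709
Admissible k: 0..0 (factorial args all ≥0)
  k=0: (−1)^1·14255.2727/(5040)·0.9473^7·0.3204^1 = -0.620288
d^4_{-3,-4}(0.6523) = -0.620288
|D^4_{-3,-4}|² = |d^4_{-3,-4}(β)|² = (-0.620288)² = 0.384757 (the z-rotation phases have unit modulus)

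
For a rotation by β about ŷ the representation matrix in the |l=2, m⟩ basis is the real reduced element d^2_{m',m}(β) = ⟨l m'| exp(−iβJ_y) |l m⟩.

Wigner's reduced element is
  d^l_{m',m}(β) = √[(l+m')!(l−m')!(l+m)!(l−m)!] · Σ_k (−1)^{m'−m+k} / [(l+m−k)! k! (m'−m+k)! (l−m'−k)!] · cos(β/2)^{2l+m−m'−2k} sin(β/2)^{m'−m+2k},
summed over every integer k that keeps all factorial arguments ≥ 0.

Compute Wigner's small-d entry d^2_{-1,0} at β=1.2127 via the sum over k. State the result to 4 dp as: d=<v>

d=0.4020

d^2_{-1,0}(β=1.2127) via Wigner's sum:
Half-angle: c=0.821734, s=0.569872. N=√(1·6·2·2)=4.898979
k∈{1,2} keeps every argument non-negative
  k=1: (−1)^0·4.8990/(2)·0.8217^3·0.5699^1 = +0.774544
  k=2: (−1)^1·4.8990/(2)·0.8217^1·0.5699^3 = -0.372510
d^2_{-1,0}(1.2127) = +0.774544 -0.372510 = +0.402033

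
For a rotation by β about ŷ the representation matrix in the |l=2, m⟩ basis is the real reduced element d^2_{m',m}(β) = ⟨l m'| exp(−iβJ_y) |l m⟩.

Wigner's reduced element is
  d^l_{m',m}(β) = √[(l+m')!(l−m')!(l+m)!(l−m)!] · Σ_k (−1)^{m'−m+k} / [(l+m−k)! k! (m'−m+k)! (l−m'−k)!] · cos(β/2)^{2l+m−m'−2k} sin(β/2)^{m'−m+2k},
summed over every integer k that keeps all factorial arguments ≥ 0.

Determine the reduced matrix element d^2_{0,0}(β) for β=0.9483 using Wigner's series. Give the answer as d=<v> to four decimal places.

d=0.0099

d^2_{0,0}(β=0.9483) via Wigner's sum:
With c≡cos(β/2)=0.889681 and s≡sin(β/2)=0.456582, N=[2·2·2·2]^{1/2}=4.000000
k: max(0,(0)−(0))=0 … min(2+(0),2−(0))=2
  k=0: (−1)^0·4.0000/(4)·0.8897^4·0.4566^0 = +0.626524
  k=1: (−1)^1·4.0000/(1)·0.8897^2·0.4566^2 = -0.660035
  k=2: (−1)^2·4.0000/(4)·0.8897^0·0.4566^4 = +0.043459
d^2_{0,0}(0.9483) = +0.626524 -0.660035 +0.043459 = +0.009947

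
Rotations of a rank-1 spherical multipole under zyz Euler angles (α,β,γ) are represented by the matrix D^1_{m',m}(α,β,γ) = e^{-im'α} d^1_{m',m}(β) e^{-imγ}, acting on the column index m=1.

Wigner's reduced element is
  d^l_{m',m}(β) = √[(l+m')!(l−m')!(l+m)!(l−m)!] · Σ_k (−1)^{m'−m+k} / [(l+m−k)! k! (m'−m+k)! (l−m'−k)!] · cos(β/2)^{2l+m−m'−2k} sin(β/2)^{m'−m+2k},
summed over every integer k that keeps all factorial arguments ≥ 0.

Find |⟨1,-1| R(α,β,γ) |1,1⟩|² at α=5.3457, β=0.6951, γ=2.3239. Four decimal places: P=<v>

First d^1_{-1,1}(β=0.6951), then the phase factors e^{-i(-1)α} and e^{-i(1)γ}:
With c≡cos(β/2)=0.940210 and s≡sin(β/2)=0.340595, N=[1·2·2·1]^{1/2}=2.000000
Admissible k: 2..2 (factorial args all ≥0)
  k=2: (−1)^0·2.0000/(2)·0.9402^0·0.3406^2 = +0.116005
d^1_{-1,1}(0.6951) = +0.116005
|D^1_{-1,1}|² = |d^1_{-1,1}(β)|² = (+0.116005)² = 0.013457 (the z-rotation phases have unit modulus)

P=0.0135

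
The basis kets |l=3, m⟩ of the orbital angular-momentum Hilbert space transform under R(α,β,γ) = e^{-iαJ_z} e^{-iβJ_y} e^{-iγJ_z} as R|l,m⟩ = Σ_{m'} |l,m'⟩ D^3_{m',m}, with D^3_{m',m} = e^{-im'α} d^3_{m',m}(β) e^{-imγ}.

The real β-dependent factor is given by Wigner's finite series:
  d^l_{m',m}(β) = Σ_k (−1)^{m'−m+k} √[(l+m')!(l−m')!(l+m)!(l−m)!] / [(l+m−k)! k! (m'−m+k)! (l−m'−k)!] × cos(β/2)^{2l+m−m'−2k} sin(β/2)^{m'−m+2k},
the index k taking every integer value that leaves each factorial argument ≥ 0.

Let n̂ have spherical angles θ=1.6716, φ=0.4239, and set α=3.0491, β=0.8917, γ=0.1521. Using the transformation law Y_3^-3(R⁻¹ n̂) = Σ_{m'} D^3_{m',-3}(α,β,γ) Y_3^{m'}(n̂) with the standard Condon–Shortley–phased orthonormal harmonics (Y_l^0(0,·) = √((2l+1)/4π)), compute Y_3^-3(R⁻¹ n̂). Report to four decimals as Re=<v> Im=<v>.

Re=0.0516 Im=0.1184

Need the full column D^3_{m',-3} for m'=−3..3 at α=3.0491, β=0.8917, γ=0.1521.
cos(β/2)=0.902244, sin(β/2)=0.431225
d^3_{-3,-3}: single k=0 term ⇒ +0.539443;  D = -0.530841-0.095951i
d^3_{-2,-3}: single k=0 term ⇒ -0.631540;  D = -0.608438-0.169252i
d^3_{-1,-3}: single k=0 term ⇒ +0.477255;  D = -0.446018-0.169824i
d^3_{0,-3}: single k=0 term ⇒ -0.263390;  D = -0.236442-0.116057i
d^3_{1,-3}: single k=0 term ⇒ +0.109021;  D = -0.093012-0.056872i
d^3_{2,-3}: single k=0 term ⇒ -0.032955;  D = -0.026408-0.019714i
d^3_{3,-3}: single k=0 term ⇒ +0.006430;  D = -0.004775-0.004306i
Y_3^{m'}(θ=1.6716,φ=0.4239) and Σ D·Y over m':
  (-0.5308-0.0960i)·(+0.1211-0.3927i)  (-0.6084-0.1693i)·(-0.0674+0.0763i)  (-0.4460-0.1698i)·(-0.2782+0.1256i)  (-0.2364-0.1161i)·(+0.1108+0.0000i)  (-0.0930-0.0569i)·(+0.2782+0.1256i)  (-0.0264-0.0197i)·(-0.0674-0.0763i)  (-0.0048-0.0043i)·(-0.1211-0.3927i)
Y_3^-3(R⁻¹ n̂) = +0.051612+0.118411i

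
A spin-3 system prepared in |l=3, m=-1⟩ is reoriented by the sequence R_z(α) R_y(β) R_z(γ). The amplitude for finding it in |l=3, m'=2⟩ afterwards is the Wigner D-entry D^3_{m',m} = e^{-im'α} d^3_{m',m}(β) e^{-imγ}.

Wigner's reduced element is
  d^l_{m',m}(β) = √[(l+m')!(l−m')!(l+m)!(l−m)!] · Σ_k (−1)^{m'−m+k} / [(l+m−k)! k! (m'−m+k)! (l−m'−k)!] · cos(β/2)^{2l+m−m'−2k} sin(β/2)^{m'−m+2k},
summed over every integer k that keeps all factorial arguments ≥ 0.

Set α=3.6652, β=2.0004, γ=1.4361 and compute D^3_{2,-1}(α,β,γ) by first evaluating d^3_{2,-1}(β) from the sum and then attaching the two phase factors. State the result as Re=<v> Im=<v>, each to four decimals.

First d^3_{2,-1}(β=2.0004), then the phase factors e^{-i(2)α} and e^{-i(-1)γ}:
Half-angle: c=0.540134, s=0.841579. N=√(120·1·2·24)=75.894664
k: max(0,(-1)−(2))=0 … min(3+(-1),3−(2))=1
  k=0: (−1)^3·75.8947/(12)·0.5401^3·0.8416^3 = -0.594045
  k=1: (−1)^4·75.8947/(24)·0.5401^1·0.8416^5 = +0.721068
d^3_{2,-1}(2.0004) = -0.594045 +0.721068 = +0.127023
Phases: e^{-i·(2)·3.6652}=+0.499985-0.866034i, e^{-i·(-1)·1.4361}=+0.134289+0.990942i ⇒ D=+0.117538+0.048162i

Re=0.1175 Im=0.0482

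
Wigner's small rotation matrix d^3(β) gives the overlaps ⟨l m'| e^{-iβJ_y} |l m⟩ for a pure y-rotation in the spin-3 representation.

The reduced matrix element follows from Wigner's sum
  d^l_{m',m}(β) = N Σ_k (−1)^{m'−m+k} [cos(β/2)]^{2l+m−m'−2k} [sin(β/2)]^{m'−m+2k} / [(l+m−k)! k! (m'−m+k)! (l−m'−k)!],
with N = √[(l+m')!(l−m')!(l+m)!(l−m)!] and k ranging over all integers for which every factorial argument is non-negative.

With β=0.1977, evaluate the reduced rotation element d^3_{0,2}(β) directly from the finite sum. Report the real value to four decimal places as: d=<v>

d^3_{0,2}(β=0.1977) via Wigner's sum:
c=cos(0.1977/2)=0.995118, s=sin(0.1977/2)=0.098689; N=√[6·6·120·1]=65.726707
Admissible k: 2..3 (factorial args all ≥0)
  k=2: (−1)^0·65.7267/(12)·0.9951^4·0.0987^2 = +0.052312
  k=3: (−1)^1·65.7267/(12)·0.9951^2·0.0987^4 = -0.000515
d^3_{0,2}(0.1977) = +0.052312 -0.000515 = +0.051797

d=0.0518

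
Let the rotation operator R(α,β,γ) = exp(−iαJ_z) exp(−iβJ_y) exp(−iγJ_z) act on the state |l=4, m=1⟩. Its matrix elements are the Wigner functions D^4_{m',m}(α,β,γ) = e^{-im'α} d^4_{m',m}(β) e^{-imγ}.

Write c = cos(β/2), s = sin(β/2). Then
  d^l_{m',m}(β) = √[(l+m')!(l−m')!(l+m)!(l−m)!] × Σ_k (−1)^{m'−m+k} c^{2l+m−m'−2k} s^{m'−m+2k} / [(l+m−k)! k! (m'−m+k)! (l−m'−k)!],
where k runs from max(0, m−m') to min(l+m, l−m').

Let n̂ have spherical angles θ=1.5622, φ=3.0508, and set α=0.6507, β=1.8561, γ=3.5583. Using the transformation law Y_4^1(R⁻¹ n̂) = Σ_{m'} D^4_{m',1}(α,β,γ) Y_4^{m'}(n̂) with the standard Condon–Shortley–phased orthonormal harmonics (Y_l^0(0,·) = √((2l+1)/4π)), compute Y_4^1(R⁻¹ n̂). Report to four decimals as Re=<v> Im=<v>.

Re=-0.0810 Im=-0.0954

Need the full column D^4_{m',1} for m'=−4..4 at α=0.6507, β=1.8561, γ=3.5583.
cos(β/2)=0.599396, sin(β/2)=0.800453
d^4_{-4,1}: single k=5 term ⇒ +0.529558;  D = +0.305661-0.432439i
d^4_{-3,1}: k∈[4..5] ⇒ +0.700998 -0.750087 = -0.049089;  D = +0.001738+0.049058i
d^4_{-2,1}: k∈[3..5] ⇒ +0.561166 -1.501157 +0.535426 = -0.404565;  D = +0.256303+0.313020i
d^4_{-1,1}: k∈[2..5] ⇒ +0.297135 -1.589715 +1.417532 -0.168533 = -0.043581;  D = +0.042393+0.010105i
d^4_{0,1}: k∈[1..4] ⇒ +0.099506 -1.064737 +1.898830 -0.564389 = +0.369209;  D = -0.337615+0.149438i
d^4_{1,1}: k∈[0..3] ⇒ +0.016661 -0.445703 +1.589715 -0.945021 = +0.215652;  D = -0.104030+0.188901i
d^4_{2,1}: k∈[0..2] ⇒ -0.094399 +0.841749 -1.000771 = -0.253422;  D = -0.037197-0.250677i
d^4_{3,1}: k∈[0..1] ⇒ +0.235844 -0.700998 = -0.465154;  D = -0.333036-0.324739i
d^4_{4,1}: single k=0 term ⇒ -0.296941;  D = -0.294731-0.036162i
Y_4^{m'}(θ=1.5622,φ=3.0508) and Σ D·Y over m':
  (+0.3057-0.4324i)·(+0.4136+0.1572i)  (+0.0017+0.0491i)·(-0.0104-0.0029i)  (+0.2563+0.3130i)·(-0.3288-0.0604i)  (+0.0424+0.0101i)·(+0.0121+0.0011i)  (-0.3376+0.1494i)·(+0.3171+0.0000i)  (-0.1040+0.1889i)·(-0.0121+0.0011i)  (-0.0372-0.2507i)·(-0.3288+0.0604i)  (-0.3330-0.3247i)·(+0.0104-0.0029i)  (-0.2947-0.0362i)·(+0.4136-0.1572i)
Y_4^1(R⁻¹ n̂) = -0.080980-0.095431i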